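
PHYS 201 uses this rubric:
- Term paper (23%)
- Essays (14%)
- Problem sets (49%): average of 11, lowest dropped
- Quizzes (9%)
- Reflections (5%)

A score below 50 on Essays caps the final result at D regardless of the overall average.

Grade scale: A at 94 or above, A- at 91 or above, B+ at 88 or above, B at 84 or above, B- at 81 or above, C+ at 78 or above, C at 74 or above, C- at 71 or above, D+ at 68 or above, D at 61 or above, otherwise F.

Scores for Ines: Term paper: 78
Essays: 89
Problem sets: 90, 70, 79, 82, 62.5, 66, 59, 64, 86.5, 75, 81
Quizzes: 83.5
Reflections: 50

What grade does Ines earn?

C

Problem sets: drop 59 → average of remaining 10 = 756/10 = 75.6
Essays score 89 ≥ 50: minimum met.
Weighted total:
  Term paper 78 × 0.23 = 17.94
  Essays 89 × 0.14 = 12.46
  Problem sets 75.6 × 0.49 = 37.044
  Quizzes 83.5 × 0.09 = 7.515
  Reflections 50 × 0.05 = 2.5
Sum = 77.459
77.459 is ≥ 74 and < 78 → C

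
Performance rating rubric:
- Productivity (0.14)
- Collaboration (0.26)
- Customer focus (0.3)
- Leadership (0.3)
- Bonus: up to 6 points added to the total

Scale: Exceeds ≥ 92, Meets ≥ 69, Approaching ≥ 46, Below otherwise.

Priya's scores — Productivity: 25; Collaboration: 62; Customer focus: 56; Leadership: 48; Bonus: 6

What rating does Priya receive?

Approaching

Weighted total:
  Productivity 25 × 0.14 = 3.5
  Collaboration 62 × 0.26 = 16.12
  Customer focus 56 × 0.3 = 16.8
  Leadership 48 × 0.3 = 14.4
Sum = 50.82
Bonus: 50.82 + 6 = 56.82
56.82 is ≥ 46 and < 69 → Approaching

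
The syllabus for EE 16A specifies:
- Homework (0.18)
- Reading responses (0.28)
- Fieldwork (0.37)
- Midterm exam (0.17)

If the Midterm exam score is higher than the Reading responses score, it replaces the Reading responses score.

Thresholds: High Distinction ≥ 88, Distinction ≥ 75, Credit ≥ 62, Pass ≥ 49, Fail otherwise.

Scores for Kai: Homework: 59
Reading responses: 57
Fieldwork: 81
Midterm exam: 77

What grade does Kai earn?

Distinction

Midterm exam (77) > Reading responses (57), so Reading responses counts as 77.
Weighted total:
  Homework 59 × 0.18 = 10.62
  Reading responses 77 × 0.28 = 21.56
  Fieldwork 81 × 0.37 = 29.97
  Midterm exam 77 × 0.17 = 13.09
Sum = 75.24
75.24 is ≥ 75 and < 88 → Distinction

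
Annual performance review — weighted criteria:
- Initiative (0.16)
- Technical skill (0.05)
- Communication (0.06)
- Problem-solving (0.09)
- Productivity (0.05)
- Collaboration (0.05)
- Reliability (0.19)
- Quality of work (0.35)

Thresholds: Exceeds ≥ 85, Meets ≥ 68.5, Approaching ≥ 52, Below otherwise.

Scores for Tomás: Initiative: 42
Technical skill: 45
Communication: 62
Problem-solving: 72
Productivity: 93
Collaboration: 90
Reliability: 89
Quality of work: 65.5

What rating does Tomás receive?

Approaching

Weighted total:
  Initiative 42 × 0.16 = 6.72
  Technical skill 45 × 0.05 = 2.25
  Communication 62 × 0.06 = 3.72
  Problem-solving 72 × 0.09 = 6.48
  Productivity 93 × 0.05 = 4.65
  Collaboration 90 × 0.05 = 4.5
  Reliability 89 × 0.19 = 16.91
  Quality of work 65.5 × 0.35 = 22.925
Sum = 68.155
68.155 is ≥ 52 and < 68.5 → Approaching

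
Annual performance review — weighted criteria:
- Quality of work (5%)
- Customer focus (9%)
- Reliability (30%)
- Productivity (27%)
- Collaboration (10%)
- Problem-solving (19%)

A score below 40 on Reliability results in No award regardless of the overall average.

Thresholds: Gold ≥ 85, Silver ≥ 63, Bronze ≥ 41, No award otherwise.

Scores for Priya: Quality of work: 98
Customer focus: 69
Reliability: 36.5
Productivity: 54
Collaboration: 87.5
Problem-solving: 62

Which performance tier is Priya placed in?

No award

Reliability score 36.5 < 40: minimum not met.
Weighted total:
  Quality of work 98 × 0.05 = 4.9
  Customer focus 69 × 0.09 = 6.21
  Reliability 36.5 × 0.3 = 10.95
  Productivity 54 × 0.27 = 14.58
  Collaboration 87.5 × 0.1 = 8.75
  Problem-solving 62 × 0.19 = 11.78
Sum = 57.17
Because the Reliability minimum was not met, the result is No award.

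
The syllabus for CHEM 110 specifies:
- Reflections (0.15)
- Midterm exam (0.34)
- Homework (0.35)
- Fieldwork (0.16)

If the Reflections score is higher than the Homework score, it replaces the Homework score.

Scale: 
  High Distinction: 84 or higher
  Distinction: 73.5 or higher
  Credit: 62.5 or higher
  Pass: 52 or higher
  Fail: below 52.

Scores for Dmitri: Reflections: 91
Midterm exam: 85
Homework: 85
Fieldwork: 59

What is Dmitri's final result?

Distinction

Reflections (91) > Homework (85), so Homework counts as 91.
Weighted total:
  Reflections 91 × 0.15 = 13.65
  Midterm exam 85 × 0.34 = 28.9
  Homework 91 × 0.35 = 31.85
  Fieldwork 59 × 0.16 = 9.44
Sum = 83.84
83.84 is ≥ 73.5 and < 84 → Distinction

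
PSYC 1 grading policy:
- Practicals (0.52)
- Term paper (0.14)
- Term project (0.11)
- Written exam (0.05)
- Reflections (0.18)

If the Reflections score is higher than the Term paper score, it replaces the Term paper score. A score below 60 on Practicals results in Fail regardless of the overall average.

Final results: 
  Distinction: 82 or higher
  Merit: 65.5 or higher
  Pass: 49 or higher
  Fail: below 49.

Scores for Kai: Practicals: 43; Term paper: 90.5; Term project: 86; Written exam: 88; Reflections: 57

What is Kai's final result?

Reflections (57) ≤ Term paper (90.5), so Term paper stays at 90.5.
Practicals score 43 < 60: minimum not met.
Weighted total:
  Practicals 43 × 0.52 = 22.36
  Term paper 90.5 × 0.14 = 12.67
  Term project 86 × 0.11 = 9.46
  Written exam 88 × 0.05 = 4.4
  Reflections 57 × 0.18 = 10.26
Sum = 59.15
Because the Practicals minimum was not met, the result is Fail.

Fail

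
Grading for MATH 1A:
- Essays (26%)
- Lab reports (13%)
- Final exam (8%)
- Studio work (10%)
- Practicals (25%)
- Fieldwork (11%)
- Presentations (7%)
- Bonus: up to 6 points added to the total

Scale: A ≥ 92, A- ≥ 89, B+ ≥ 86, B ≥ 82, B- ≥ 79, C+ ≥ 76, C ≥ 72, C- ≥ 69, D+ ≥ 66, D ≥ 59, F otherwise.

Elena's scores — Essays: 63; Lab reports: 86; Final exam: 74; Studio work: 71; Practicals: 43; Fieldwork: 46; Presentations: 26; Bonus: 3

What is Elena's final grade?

D

Weighted total:
  Essays 63 × 0.26 = 16.38
  Lab reports 86 × 0.13 = 11.18
  Final exam 74 × 0.08 = 5.92
  Studio work 71 × 0.1 = 7.1
  Practicals 43 × 0.25 = 10.75
  Fieldwork 46 × 0.11 = 5.06
  Presentations 26 × 0.07 = 1.82
Sum = 58.21
Bonus: 58.21 + 3 = 61.21
61.21 is ≥ 59 and < 66 → D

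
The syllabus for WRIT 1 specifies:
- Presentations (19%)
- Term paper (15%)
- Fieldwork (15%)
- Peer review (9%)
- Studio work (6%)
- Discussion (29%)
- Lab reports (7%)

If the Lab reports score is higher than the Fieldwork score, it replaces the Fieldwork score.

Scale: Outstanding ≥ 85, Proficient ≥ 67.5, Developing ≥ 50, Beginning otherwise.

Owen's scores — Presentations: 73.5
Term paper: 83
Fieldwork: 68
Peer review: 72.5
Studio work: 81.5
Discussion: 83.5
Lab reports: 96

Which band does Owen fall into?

Lab reports (96) > Fieldwork (68), so Fieldwork counts as 96.
Weighted total:
  Presentations 73.5 × 0.19 = 13.965
  Term paper 83 × 0.15 = 12.45
  Fieldwork 96 × 0.15 = 14.4
  Peer review 72.5 × 0.09 = 6.525
  Studio work 81.5 × 0.06 = 4.89
  Discussion 83.5 × 0.29 = 24.215
  Lab reports 96 × 0.07 = 6.72
Sum = 83.165
83.165 is ≥ 67.5 and < 85 → Proficient

Proficient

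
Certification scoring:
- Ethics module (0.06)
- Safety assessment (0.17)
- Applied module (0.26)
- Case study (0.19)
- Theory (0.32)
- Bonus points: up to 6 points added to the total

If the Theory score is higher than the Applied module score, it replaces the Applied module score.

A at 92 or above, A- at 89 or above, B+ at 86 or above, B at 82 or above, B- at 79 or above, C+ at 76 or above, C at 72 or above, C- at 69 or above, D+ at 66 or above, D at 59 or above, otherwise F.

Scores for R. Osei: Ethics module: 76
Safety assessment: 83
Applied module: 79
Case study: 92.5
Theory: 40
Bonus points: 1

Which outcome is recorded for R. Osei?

Theory (40) ≤ Applied module (79), so Applied module stays at 79.
Weighted total:
  Ethics module 76 × 0.06 = 4.56
  Safety assessment 83 × 0.17 = 14.11
  Applied module 79 × 0.26 = 20.54
  Case study 92.5 × 0.19 = 17.575
  Theory 40 × 0.32 = 12.8
Sum = 69.585
Bonus points: 69.585 + 1 = 70.585
70.585 is ≥ 69 and < 72 → C-

C-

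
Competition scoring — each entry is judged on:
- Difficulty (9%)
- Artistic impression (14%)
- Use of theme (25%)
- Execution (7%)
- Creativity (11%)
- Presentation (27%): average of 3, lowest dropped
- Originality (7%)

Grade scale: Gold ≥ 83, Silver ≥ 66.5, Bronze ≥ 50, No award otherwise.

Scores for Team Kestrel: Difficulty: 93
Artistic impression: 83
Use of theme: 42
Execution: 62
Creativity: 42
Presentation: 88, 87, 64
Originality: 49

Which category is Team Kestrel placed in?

Presentation: drop 64 → average of remaining 2 = 175/2 = 87.5
Weighted total:
  Difficulty 93 × 0.09 = 8.37
  Artistic impression 83 × 0.14 = 11.62
  Use of theme 42 × 0.25 = 10.5
  Execution 62 × 0.07 = 4.34
  Creativity 42 × 0.11 = 4.62
  Presentation 87.5 × 0.27 = 23.625
  Originality 49 × 0.07 = 3.43
Sum = 66.505
66.505 is ≥ 66.5 and < 83 → Silver

Silver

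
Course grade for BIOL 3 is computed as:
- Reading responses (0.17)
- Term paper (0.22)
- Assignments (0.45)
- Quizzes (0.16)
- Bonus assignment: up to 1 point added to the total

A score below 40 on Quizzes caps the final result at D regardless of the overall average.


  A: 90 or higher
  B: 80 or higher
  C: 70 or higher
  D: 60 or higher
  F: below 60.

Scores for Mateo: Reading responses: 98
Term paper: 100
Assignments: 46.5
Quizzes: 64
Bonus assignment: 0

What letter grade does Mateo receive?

Quizzes score 64 ≥ 40: minimum met.
Weighted total:
  Reading responses 98 × 0.17 = 16.66
  Term paper 100 × 0.22 = 22
  Assignments 46.5 × 0.45 = 20.925
  Quizzes 64 × 0.16 = 10.24
Sum = 69.825
Bonus assignment: 69.825 + 0 = 69.825
69.825 is ≥ 60 and < 70 → D

D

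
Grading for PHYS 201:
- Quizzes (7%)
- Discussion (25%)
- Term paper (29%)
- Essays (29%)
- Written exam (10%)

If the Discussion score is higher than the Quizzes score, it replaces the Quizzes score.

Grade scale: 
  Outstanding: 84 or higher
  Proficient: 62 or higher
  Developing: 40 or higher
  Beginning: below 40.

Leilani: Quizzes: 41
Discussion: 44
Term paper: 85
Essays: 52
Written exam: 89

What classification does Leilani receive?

Proficient

Discussion (44) > Quizzes (41), so Quizzes counts as 44.
Weighted total:
  Quizzes 44 × 0.07 = 3.08
  Discussion 44 × 0.25 = 11
  Term paper 85 × 0.29 = 24.65
  Essays 52 × 0.29 = 15.08
  Written exam 89 × 0.1 = 8.9
Sum = 62.71
62.71 is ≥ 62 and < 84 → Proficient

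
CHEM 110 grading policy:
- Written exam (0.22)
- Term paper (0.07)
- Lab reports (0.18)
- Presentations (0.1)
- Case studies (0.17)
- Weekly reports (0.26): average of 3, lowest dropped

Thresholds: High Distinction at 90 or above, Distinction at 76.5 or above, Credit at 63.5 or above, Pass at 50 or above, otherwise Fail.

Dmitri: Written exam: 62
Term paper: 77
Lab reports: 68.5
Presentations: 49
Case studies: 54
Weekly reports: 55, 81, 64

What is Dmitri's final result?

Weekly reports: drop 55 → average of remaining 2 = 145/2 = 72.5
Weighted total:
  Written exam 62 × 0.22 = 13.64
  Term paper 77 × 0.07 = 5.39
  Lab reports 68.5 × 0.18 = 12.33
  Presentations 49 × 0.1 = 4.9
  Case studies 54 × 0.17 = 9.18
  Weekly reports 72.5 × 0.26 = 18.85
Sum = 64.29
64.29 is ≥ 63.5 and < 76.5 → Credit

Credit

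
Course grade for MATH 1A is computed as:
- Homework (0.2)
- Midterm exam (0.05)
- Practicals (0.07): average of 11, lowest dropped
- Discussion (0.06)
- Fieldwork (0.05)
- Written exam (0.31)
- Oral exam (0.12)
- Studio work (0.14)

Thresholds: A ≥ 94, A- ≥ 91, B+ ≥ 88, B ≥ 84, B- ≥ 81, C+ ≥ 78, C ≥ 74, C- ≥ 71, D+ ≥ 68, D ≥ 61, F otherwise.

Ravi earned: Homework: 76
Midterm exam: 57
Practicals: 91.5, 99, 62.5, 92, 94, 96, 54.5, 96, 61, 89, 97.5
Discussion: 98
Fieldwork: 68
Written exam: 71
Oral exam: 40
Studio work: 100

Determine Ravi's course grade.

C

Practicals: drop 54.5 → average of remaining 10 = 878.5/10 = 87.85
Weighted total:
  Homework 76 × 0.2 = 15.2
  Midterm exam 57 × 0.05 = 2.85
  Practicals 87.85 × 0.07 = 6.1495
  Discussion 98 × 0.06 = 5.88
  Fieldwork 68 × 0.05 = 3.4
  Written exam 71 × 0.31 = 22.01
  Oral exam 40 × 0.12 = 4.8
  Studio work 100 × 0.14 = 14
Sum = 74.2895
74.2895 is ≥ 74 and < 78 → C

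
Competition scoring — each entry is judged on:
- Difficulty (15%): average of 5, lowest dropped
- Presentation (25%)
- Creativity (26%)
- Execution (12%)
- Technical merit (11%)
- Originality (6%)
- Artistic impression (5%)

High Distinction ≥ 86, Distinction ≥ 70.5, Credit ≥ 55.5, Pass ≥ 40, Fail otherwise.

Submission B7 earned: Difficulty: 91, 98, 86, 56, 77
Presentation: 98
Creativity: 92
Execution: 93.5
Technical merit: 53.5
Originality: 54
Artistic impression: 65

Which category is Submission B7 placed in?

Distinction

Difficulty: drop 56 → average of remaining 4 = 352/4 = 88
Weighted total:
  Difficulty 88 × 0.15 = 13.2
  Presentation 98 × 0.25 = 24.5
  Creativity 92 × 0.26 = 23.92
  Execution 93.5 × 0.12 = 11.22
  Technical merit 53.5 × 0.11 = 5.885
  Originality 54 × 0.06 = 3.24
  Artistic impression 65 × 0.05 = 3.25
Sum = 85.215
85.215 is ≥ 70.5 and < 86 → Distinction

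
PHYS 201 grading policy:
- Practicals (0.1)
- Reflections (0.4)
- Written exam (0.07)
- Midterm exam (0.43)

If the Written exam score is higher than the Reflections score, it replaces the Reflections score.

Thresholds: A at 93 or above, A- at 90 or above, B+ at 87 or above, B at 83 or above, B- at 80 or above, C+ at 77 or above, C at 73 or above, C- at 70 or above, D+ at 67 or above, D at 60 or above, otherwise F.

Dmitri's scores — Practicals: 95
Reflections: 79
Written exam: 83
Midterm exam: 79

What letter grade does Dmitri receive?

B-

Written exam (83) > Reflections (79), so Reflections counts as 83.
Weighted total:
  Practicals 95 × 0.1 = 9.5
  Reflections 83 × 0.4 = 33.2
  Written exam 83 × 0.07 = 5.81
  Midterm exam 79 × 0.43 = 33.97
Sum = 82.48
82.48 is ≥ 80 and < 83 → B-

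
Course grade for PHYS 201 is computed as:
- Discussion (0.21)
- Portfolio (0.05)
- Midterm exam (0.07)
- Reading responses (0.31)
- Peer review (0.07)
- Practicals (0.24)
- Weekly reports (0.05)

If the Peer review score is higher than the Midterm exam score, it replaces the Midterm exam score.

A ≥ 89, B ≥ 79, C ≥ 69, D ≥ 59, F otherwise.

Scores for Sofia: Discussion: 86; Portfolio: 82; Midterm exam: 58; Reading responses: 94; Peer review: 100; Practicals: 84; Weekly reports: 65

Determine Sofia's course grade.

B

Peer review (100) > Midterm exam (58), so Midterm exam counts as 100.
Weighted total:
  Discussion 86 × 0.21 = 18.06
  Portfolio 82 × 0.05 = 4.1
  Midterm exam 100 × 0.07 = 7
  Reading responses 94 × 0.31 = 29.14
  Peer review 100 × 0.07 = 7
  Practicals 84 × 0.24 = 20.16
  Weekly reports 65 × 0.05 = 3.25
Sum = 88.71
88.71 is ≥ 79 and < 89 → B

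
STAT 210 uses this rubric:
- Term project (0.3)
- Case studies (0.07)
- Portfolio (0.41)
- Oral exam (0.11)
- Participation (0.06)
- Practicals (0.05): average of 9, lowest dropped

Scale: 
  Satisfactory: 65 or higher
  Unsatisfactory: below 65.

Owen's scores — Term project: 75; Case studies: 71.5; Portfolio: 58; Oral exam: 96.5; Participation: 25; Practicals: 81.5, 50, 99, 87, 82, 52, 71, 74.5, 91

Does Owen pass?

Satisfactory

Practicals: drop 50 → average of remaining 8 = 638/8 = 79.75
Weighted total:
  Term project 75 × 0.3 = 22.5
  Case studies 71.5 × 0.07 = 5.005
  Portfolio 58 × 0.41 = 23.78
  Oral exam 96.5 × 0.11 = 10.615
  Participation 25 × 0.06 = 1.5
  Practicals 79.75 × 0.05 = 3.9875
Sum = 67.3875
67.3875 ≥ 65 → Satisfactory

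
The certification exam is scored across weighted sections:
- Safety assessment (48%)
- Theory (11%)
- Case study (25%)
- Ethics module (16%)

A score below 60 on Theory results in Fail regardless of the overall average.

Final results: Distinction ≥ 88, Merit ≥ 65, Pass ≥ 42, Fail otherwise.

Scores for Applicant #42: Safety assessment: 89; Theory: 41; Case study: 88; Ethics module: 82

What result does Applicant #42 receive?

Fail

Theory score 41 < 60: minimum not met.
Weighted total:
  Safety assessment 89 × 0.48 = 42.72
  Theory 41 × 0.11 = 4.51
  Case study 88 × 0.25 = 22
  Ethics module 82 × 0.16 = 13.12
Sum = 82.35
Because the Theory minimum was not met, the result is Fail.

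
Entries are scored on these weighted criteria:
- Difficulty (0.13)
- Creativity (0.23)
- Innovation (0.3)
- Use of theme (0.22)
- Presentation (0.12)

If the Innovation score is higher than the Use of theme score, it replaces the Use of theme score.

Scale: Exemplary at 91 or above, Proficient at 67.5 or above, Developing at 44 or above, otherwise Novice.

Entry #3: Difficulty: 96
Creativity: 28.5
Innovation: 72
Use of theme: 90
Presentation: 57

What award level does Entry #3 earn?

Innovation (72) ≤ Use of theme (90), so Use of theme stays at 90.
Weighted total:
  Difficulty 96 × 0.13 = 12.48
  Creativity 28.5 × 0.23 = 6.555
  Innovation 72 × 0.3 = 21.6
  Use of theme 90 × 0.22 = 19.8
  Presentation 57 × 0.12 = 6.84
Sum = 67.275
67.275 is ≥ 44 and < 67.5 → Developing

Developing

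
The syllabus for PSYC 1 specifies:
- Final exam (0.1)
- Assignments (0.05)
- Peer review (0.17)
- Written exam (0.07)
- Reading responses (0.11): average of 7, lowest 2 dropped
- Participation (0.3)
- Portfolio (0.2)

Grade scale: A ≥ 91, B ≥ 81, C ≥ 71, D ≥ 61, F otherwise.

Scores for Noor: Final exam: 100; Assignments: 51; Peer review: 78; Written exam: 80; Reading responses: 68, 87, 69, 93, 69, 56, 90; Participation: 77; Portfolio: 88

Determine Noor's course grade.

B

Reading responses: drop 56, 68 → average of remaining 5 = 408/5 = 81.6
Weighted total:
  Final exam 100 × 0.1 = 10
  Assignments 51 × 0.05 = 2.55
  Peer review 78 × 0.17 = 13.26
  Written exam 80 × 0.07 = 5.6
  Reading responses 81.6 × 0.11 = 8.976
  Participation 77 × 0.3 = 23.1
  Portfolio 88 × 0.2 = 17.6
Sum = 81.086
81.086 is ≥ 81 and < 91 → B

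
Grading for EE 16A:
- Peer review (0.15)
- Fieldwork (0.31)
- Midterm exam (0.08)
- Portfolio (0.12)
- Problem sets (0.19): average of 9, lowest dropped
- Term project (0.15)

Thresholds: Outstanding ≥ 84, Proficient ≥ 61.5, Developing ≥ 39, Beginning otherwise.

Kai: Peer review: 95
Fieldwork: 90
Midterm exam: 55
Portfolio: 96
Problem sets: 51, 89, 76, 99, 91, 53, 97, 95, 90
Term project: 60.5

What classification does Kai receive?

Problem sets: drop 51 → average of remaining 8 = 690/8 = 86.25
Weighted total:
  Peer review 95 × 0.15 = 14.25
  Fieldwork 90 × 0.31 = 27.9
  Midterm exam 55 × 0.08 = 4.4
  Portfolio 96 × 0.12 = 11.52
  Problem sets 86.25 × 0.19 = 16.3875
  Term project 60.5 × 0.15 = 9.075
Sum = 83.5325
83.5325 is ≥ 61.5 and < 84 → Proficient

Proficient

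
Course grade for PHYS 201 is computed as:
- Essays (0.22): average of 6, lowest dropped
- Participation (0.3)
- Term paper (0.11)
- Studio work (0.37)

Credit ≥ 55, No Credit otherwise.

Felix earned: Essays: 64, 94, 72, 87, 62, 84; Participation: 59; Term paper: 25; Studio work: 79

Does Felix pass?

Essays: drop 62 → average of remaining 5 = 401/5 = 80.2
Weighted total:
  Essays 80.2 × 0.22 = 17.644
  Participation 59 × 0.3 = 17.7
  Term paper 25 × 0.11 = 2.75
  Studio work 79 × 0.37 = 29.23
Sum = 67.324
67.324 ≥ 55 → Credit

Credit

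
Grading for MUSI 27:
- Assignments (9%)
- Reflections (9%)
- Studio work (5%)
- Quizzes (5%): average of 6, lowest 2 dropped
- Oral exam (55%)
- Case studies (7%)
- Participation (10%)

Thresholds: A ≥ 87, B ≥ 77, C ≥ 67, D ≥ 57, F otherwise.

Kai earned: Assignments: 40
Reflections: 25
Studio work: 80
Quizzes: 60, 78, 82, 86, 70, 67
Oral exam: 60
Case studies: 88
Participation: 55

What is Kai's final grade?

Quizzes: drop 60, 67 → average of remaining 4 = 316/4 = 79
Weighted total:
  Assignments 40 × 0.09 = 3.6
  Reflections 25 × 0.09 = 2.25
  Studio work 80 × 0.05 = 4
  Quizzes 79 × 0.05 = 3.95
  Oral exam 60 × 0.55 = 33
  Case studies 88 × 0.07 = 6.16
  Participation 55 × 0.1 = 5.5
Sum = 58.46
58.46 is ≥ 57 and < 67 → D

D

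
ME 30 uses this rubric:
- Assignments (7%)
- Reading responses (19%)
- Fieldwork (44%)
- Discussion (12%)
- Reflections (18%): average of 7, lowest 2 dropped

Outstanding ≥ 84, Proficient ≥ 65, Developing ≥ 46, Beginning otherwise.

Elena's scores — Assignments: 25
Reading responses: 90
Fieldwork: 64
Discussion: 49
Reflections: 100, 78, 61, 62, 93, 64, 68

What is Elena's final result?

Reflections: drop 61, 62 → average of remaining 5 = 403/5 = 80.6
Weighted total:
  Assignments 25 × 0.07 = 1.75
  Reading responses 90 × 0.19 = 17.1
  Fieldwork 64 × 0.44 = 28.16
  Discussion 49 × 0.12 = 5.88
  Reflections 80.6 × 0.18 = 14.508
Sum = 67.398
67.398 is ≥ 65 and < 84 → Proficient

Proficient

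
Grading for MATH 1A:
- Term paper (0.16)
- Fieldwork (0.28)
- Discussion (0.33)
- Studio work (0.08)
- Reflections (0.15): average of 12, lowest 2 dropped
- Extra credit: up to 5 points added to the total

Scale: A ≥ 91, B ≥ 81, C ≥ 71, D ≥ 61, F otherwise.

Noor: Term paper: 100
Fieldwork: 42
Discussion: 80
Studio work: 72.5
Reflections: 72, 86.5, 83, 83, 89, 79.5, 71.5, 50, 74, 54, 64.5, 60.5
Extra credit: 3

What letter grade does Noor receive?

Reflections: drop 50, 54 → average of remaining 10 = 763.5/10 = 76.35
Weighted total:
  Term paper 100 × 0.16 = 16
  Fieldwork 42 × 0.28 = 11.76
  Discussion 80 × 0.33 = 26.4
  Studio work 72.5 × 0.08 = 5.8
  Reflections 76.35 × 0.15 = 11.4525
Sum = 71.4125
Extra credit: 71.4125 + 3 = 74.4125
74.4125 is ≥ 71 and < 81 → C

C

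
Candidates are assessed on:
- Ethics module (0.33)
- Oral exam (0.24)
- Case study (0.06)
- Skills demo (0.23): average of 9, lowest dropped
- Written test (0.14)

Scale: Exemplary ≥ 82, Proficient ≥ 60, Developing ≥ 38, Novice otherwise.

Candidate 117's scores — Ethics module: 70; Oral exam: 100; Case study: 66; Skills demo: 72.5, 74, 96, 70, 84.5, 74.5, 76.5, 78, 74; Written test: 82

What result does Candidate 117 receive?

Proficient

Skills demo: drop 70 → average of remaining 8 = 630/8 = 78.75
Weighted total:
  Ethics module 70 × 0.33 = 23.1
  Oral exam 100 × 0.24 = 24
  Case study 66 × 0.06 = 3.96
  Skills demo 78.75 × 0.23 = 18.1125
  Written test 82 × 0.14 = 11.48
Sum = 80.6525
80.6525 is ≥ 60 and < 82 → Proficient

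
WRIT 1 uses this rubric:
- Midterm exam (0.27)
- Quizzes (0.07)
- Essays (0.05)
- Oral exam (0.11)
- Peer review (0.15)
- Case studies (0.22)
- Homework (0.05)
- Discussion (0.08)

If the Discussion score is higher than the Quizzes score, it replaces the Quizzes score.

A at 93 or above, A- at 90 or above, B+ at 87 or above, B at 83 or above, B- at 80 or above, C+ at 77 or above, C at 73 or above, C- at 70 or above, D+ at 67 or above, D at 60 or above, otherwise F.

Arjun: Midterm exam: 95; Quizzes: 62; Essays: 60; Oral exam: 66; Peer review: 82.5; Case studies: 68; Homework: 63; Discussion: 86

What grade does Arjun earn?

Discussion (86) > Quizzes (62), so Quizzes counts as 86.
Weighted total:
  Midterm exam 95 × 0.27 = 25.65
  Quizzes 86 × 0.07 = 6.02
  Essays 60 × 0.05 = 3
  Oral exam 66 × 0.11 = 7.26
  Peer review 82.5 × 0.15 = 12.375
  Case studies 68 × 0.22 = 14.96
  Homework 63 × 0.05 = 3.15
  Discussion 86 × 0.08 = 6.88
Sum = 79.295
79.295 is ≥ 77 and < 80 → C+

C+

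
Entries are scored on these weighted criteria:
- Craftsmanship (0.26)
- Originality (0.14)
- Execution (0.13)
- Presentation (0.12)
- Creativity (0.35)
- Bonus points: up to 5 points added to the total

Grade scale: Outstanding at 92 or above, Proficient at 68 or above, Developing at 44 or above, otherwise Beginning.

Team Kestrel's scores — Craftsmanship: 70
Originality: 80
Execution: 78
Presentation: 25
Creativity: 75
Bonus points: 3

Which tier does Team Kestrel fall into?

Proficient

Weighted total:
  Craftsmanship 70 × 0.26 = 18.2
  Originality 80 × 0.14 = 11.2
  Execution 78 × 0.13 = 10.14
  Presentation 25 × 0.12 = 3
  Creativity 75 × 0.35 = 26.25
Sum = 68.79
Bonus points: 68.79 + 3 = 71.79
71.79 is ≥ 68 and < 92 → Proficient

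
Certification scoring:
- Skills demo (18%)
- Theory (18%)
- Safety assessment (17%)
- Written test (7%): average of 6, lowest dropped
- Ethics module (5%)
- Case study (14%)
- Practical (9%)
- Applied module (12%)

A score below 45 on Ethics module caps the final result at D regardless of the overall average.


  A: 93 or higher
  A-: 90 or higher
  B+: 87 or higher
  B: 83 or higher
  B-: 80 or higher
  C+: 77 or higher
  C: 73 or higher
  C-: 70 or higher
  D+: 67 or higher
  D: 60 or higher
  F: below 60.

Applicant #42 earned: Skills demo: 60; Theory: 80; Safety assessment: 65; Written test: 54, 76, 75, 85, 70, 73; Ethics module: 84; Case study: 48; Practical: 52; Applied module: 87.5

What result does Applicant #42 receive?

Written test: drop 54 → average of remaining 5 = 379/5 = 75.8
Ethics module score 84 ≥ 45: minimum met.
Weighted total:
  Skills demo 60 × 0.18 = 10.8
  Theory 80 × 0.18 = 14.4
  Safety assessment 65 × 0.17 = 11.05
  Written test 75.8 × 0.07 = 5.306
  Ethics module 84 × 0.05 = 4.2
  Case study 48 × 0.14 = 6.72
  Practical 52 × 0.09 = 4.68
  Applied module 87.5 × 0.12 = 10.5
Sum = 67.656
67.656 is ≥ 67 and < 70 → D+

D+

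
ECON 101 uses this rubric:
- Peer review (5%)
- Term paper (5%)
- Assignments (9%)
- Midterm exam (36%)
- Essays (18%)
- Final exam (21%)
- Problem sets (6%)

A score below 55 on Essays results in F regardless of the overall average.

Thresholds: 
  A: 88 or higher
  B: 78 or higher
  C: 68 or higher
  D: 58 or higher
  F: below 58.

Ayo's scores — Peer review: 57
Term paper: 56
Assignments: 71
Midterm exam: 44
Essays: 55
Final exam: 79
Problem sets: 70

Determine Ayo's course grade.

Essays score 55 ≥ 55: minimum met.
Weighted total:
  Peer review 57 × 0.05 = 2.85
  Term paper 56 × 0.05 = 2.8
  Assignments 71 × 0.09 = 6.39
  Midterm exam 44 × 0.36 = 15.84
  Essays 55 × 0.18 = 9.9
  Final exam 79 × 0.21 = 16.59
  Problem sets 70 × 0.06 = 4.2
Sum = 58.57
58.57 is ≥ 58 and < 68 → D

D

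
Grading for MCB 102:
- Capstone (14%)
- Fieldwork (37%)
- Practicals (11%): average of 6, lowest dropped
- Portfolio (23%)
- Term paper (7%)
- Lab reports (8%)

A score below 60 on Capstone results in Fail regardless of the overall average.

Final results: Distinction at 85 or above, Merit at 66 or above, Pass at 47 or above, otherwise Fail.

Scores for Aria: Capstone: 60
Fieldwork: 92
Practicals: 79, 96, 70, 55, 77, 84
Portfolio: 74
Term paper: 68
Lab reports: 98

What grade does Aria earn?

Merit

Practicals: drop 55 → average of remaining 5 = 406/5 = 81.2
Capstone score 60 ≥ 60: minimum met.
Weighted total:
  Capstone 60 × 0.14 = 8.4
  Fieldwork 92 × 0.37 = 34.04
  Practicals 81.2 × 0.11 = 8.932
  Portfolio 74 × 0.23 = 17.02
  Term paper 68 × 0.07 = 4.76
  Lab reports 98 × 0.08 = 7.84
Sum = 80.992
80.992 is ≥ 66 and < 85 → Merit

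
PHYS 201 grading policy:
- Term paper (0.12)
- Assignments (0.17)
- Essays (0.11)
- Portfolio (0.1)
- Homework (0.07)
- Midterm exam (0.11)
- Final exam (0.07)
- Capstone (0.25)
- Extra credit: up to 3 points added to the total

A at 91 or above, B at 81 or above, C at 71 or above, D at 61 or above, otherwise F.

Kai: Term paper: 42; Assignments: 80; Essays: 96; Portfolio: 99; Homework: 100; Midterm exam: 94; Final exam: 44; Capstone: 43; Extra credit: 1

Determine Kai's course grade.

Weighted total:
  Term paper 42 × 0.12 = 5.04
  Assignments 80 × 0.17 = 13.6
  Essays 96 × 0.11 = 10.56
  Portfolio 99 × 0.1 = 9.9
  Homework 100 × 0.07 = 7
  Midterm exam 94 × 0.11 = 10.34
  Final exam 44 × 0.07 = 3.08
  Capstone 43 × 0.25 = 10.75
Sum = 70.27
Extra credit: 70.27 + 1 = 71.27
71.27 is ≥ 71 and < 81 → C

C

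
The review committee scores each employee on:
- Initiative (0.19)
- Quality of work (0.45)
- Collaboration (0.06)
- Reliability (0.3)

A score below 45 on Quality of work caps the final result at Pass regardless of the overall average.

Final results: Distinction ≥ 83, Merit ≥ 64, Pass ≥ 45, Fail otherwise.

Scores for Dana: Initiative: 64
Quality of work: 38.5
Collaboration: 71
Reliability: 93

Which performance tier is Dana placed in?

Quality of work score 38.5 < 45: minimum not met.
Weighted total:
  Initiative 64 × 0.19 = 12.16
  Quality of work 38.5 × 0.45 = 17.325
  Collaboration 71 × 0.06 = 4.26
  Reliability 93 × 0.3 = 27.9
Sum = 61.645
61.645 would be Pass; cap at Pass applies → Pass.

Pass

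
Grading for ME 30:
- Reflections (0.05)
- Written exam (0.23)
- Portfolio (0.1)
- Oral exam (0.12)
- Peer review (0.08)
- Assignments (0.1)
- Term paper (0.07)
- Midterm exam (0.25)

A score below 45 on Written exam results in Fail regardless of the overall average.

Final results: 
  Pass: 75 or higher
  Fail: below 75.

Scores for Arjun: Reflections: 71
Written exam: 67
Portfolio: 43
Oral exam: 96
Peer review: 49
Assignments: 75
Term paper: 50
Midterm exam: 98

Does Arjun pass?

Fail

Written exam score 67 ≥ 45: minimum met.
Weighted total:
  Reflections 71 × 0.05 = 3.55
  Written exam 67 × 0.23 = 15.41
  Portfolio 43 × 0.1 = 4.3
  Oral exam 96 × 0.12 = 11.52
  Peer review 49 × 0.08 = 3.92
  Assignments 75 × 0.1 = 7.5
  Term paper 50 × 0.07 = 3.5
  Midterm exam 98 × 0.25 = 24.5
Sum = 74.2
74.2 < 75 → Fail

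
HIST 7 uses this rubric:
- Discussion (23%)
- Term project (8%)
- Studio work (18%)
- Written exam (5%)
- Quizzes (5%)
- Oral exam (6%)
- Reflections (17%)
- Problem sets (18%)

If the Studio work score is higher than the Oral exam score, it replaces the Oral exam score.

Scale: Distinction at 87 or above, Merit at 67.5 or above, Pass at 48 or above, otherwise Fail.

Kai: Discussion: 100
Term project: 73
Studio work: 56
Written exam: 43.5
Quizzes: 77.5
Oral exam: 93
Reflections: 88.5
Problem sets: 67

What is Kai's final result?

Merit

Studio work (56) ≤ Oral exam (93), so Oral exam stays at 93.
Weighted total:
  Discussion 100 × 0.23 = 23
  Term project 73 × 0.08 = 5.84
  Studio work 56 × 0.18 = 10.08
  Written exam 43.5 × 0.05 = 2.175
  Quizzes 77.5 × 0.05 = 3.875
  Oral exam 93 × 0.06 = 5.58
  Reflections 88.5 × 0.17 = 15.045
  Problem sets 67 × 0.18 = 12.06
Sum = 77.655
77.655 is ≥ 67.5 and < 87 → Merit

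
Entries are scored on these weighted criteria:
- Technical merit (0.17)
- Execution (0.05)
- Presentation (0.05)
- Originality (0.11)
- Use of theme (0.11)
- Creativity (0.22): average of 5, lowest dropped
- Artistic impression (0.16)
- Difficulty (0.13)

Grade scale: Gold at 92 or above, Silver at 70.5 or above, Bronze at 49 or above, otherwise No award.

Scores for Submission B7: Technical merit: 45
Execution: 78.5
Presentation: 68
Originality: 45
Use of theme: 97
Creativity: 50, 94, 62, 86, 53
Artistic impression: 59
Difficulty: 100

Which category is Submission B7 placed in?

Creativity: drop 50 → average of remaining 4 = 295/4 = 73.75
Weighted total:
  Technical merit 45 × 0.17 = 7.65
  Execution 78.5 × 0.05 = 3.925
  Presentation 68 × 0.05 = 3.4
  Originality 45 × 0.11 = 4.95
  Use of theme 97 × 0.11 = 10.67
  Creativity 73.75 × 0.22 = 16.225
  Artistic impression 59 × 0.16 = 9.44
  Difficulty 100 × 0.13 = 13
Sum = 69.26
69.26 is ≥ 49 and < 70.5 → Bronze

Bronze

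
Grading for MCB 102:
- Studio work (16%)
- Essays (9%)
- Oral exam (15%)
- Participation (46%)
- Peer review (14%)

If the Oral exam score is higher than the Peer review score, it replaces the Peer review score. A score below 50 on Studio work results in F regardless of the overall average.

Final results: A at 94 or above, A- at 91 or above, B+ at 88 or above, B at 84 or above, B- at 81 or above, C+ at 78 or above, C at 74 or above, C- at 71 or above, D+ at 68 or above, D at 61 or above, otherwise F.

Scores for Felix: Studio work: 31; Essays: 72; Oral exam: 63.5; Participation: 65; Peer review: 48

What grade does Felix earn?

Oral exam (63.5) > Peer review (48), so Peer review counts as 63.5.
Studio work score 31 < 50: minimum not met.
Weighted total:
  Studio work 31 × 0.16 = 4.96
  Essays 72 × 0.09 = 6.48
  Oral exam 63.5 × 0.15 = 9.525
  Participation 65 × 0.46 = 29.9
  Peer review 63.5 × 0.14 = 8.89
Sum = 59.755
Because the Studio work minimum was not met, the result is F.

F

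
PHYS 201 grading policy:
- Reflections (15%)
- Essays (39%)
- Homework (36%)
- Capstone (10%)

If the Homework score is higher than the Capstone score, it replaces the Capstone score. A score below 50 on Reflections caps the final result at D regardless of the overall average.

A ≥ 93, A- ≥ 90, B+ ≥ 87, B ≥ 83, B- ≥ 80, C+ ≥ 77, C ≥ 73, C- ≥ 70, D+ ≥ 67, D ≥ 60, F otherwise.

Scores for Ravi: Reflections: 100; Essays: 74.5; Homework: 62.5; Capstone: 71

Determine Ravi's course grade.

Homework (62.5) ≤ Capstone (71), so Capstone stays at 71.
Reflections score 100 ≥ 50: minimum met.
Weighted total:
  Reflections 100 × 0.15 = 15
  Essays 74.5 × 0.39 = 29.055
  Homework 62.5 × 0.36 = 22.5
  Capstone 71 × 0.1 = 7.1
Sum = 73.655
73.655 is ≥ 73 and < 77 → C

C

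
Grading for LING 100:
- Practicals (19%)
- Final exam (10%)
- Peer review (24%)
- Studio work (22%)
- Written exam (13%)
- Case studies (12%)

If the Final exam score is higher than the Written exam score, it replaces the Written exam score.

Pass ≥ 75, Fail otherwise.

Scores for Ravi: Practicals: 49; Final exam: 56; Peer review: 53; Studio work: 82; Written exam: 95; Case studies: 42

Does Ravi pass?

Final exam (56) ≤ Written exam (95), so Written exam stays at 95.
Weighted total:
  Practicals 49 × 0.19 = 9.31
  Final exam 56 × 0.1 = 5.6
  Peer review 53 × 0.24 = 12.72
  Studio work 82 × 0.22 = 18.04
  Written exam 95 × 0.13 = 12.35
  Case studies 42 × 0.12 = 5.04
Sum = 63.06
63.06 < 75 → Fail

Fail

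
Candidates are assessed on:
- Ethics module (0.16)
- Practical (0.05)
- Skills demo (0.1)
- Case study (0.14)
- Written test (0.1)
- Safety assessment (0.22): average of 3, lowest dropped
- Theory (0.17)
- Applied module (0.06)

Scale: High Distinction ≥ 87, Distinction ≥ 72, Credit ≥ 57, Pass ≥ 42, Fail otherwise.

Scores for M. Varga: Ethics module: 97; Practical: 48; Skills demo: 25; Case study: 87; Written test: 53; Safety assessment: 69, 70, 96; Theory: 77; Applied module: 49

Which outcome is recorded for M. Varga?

Distinction

Safety assessment: drop 69 → average of remaining 2 = 166/2 = 83
Weighted total:
  Ethics module 97 × 0.16 = 15.52
  Practical 48 × 0.05 = 2.4
  Skills demo 25 × 0.1 = 2.5
  Case study 87 × 0.14 = 12.18
  Written test 53 × 0.1 = 5.3
  Safety assessment 83 × 0.22 = 18.26
  Theory 77 × 0.17 = 13.09
  Applied module 49 × 0.06 = 2.94
Sum = 72.19
72.19 is ≥ 72 and < 87 → Distinction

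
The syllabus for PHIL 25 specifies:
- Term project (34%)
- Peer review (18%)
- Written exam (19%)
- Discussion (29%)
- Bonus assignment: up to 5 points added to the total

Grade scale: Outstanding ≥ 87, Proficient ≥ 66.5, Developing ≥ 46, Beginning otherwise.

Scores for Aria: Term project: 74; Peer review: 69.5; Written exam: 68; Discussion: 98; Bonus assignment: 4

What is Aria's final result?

Proficient

Weighted total:
  Term project 74 × 0.34 = 25.16
  Peer review 69.5 × 0.18 = 12.51
  Written exam 68 × 0.19 = 12.92
  Discussion 98 × 0.29 = 28.42
Sum = 79.01
Bonus assignment: 79.01 + 4 = 83.01
83.01 is ≥ 66.5 and < 87 → Proficient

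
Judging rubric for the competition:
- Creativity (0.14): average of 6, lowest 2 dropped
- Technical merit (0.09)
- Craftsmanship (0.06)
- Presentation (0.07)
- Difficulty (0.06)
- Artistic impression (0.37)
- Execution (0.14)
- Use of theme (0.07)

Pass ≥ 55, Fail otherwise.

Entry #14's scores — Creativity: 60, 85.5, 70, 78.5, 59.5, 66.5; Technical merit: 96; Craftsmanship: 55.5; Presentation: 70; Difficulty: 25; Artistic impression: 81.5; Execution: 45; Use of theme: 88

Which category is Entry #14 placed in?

Pass

Creativity: drop 59.5, 60 → average of remaining 4 = 300.5/4 = 75.125
Weighted total:
  Creativity 75.125 × 0.14 = 10.5175
  Technical merit 96 × 0.09 = 8.64
  Craftsmanship 55.5 × 0.06 = 3.33
  Presentation 70 × 0.07 = 4.9
  Difficulty 25 × 0.06 = 1.5
  Artistic impression 81.5 × 0.37 = 30.155
  Execution 45 × 0.14 = 6.3
  Use of theme 88 × 0.07 = 6.16
Sum = 71.5025
71.5025 ≥ 55 → Pass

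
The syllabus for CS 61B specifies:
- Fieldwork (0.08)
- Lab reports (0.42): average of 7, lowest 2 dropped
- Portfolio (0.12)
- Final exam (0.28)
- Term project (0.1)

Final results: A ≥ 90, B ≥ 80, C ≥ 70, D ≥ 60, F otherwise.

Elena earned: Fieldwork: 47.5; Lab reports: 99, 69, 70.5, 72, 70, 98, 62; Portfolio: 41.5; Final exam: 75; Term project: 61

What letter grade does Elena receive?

C

Lab reports: drop 62, 69 → average of remaining 5 = 409.5/5 = 81.9
Weighted total:
  Fieldwork 47.5 × 0.08 = 3.8
  Lab reports 81.9 × 0.42 = 34.398
  Portfolio 41.5 × 0.12 = 4.98
  Final exam 75 × 0.28 = 21
  Term project 61 × 0.1 = 6.1
Sum = 70.278
70.278 is ≥ 70 and < 80 → C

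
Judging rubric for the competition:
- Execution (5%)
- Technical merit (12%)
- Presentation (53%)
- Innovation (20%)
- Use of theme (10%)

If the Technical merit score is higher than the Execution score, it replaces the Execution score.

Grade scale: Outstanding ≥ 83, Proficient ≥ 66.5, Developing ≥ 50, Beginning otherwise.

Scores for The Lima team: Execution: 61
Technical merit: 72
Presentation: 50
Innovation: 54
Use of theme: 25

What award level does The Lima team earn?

Technical merit (72) > Execution (61), so Execution counts as 72.
Weighted total:
  Execution 72 × 0.05 = 3.6
  Technical merit 72 × 0.12 = 8.64
  Presentation 50 × 0.53 = 26.5
  Innovation 54 × 0.2 = 10.8
  Use of theme 25 × 0.1 = 2.5
Sum = 52.04
52.04 is ≥ 50 and < 66.5 → Developing

Developing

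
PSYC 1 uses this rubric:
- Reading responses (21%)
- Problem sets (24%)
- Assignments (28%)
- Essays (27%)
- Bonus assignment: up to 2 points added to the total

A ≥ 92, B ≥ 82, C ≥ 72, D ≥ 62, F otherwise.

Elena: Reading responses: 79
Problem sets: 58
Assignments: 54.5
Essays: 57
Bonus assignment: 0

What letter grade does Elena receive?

F

Weighted total:
  Reading responses 79 × 0.21 = 16.59
  Problem sets 58 × 0.24 = 13.92
  Assignments 54.5 × 0.28 = 15.26
  Essays 57 × 0.27 = 15.39
Sum = 61.16
Bonus assignment: 61.16 + 0 = 61.16
61.16 < 62 → F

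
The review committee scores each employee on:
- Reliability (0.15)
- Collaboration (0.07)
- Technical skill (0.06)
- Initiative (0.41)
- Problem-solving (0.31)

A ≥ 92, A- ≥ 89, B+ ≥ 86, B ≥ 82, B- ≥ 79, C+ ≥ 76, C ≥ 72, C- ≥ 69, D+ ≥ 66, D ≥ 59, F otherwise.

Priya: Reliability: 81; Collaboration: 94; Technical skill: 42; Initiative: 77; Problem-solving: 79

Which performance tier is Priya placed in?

Weighted total:
  Reliability 81 × 0.15 = 12.15
  Collaboration 94 × 0.07 = 6.58
  Technical skill 42 × 0.06 = 2.52
  Initiative 77 × 0.41 = 31.57
  Problem-solving 79 × 0.31 = 24.49
Sum = 77.31
77.31 is ≥ 76 and < 79 → C+

C+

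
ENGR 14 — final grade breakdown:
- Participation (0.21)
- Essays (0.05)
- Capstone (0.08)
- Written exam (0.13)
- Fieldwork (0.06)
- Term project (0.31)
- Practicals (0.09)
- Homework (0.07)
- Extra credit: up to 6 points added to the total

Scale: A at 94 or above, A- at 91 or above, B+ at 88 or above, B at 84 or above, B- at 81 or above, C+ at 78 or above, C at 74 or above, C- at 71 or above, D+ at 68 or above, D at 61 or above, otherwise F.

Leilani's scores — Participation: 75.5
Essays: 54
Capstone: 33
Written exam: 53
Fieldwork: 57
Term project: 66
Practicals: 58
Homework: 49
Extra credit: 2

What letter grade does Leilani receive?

D

Weighted total:
  Participation 75.5 × 0.21 = 15.855
  Essays 54 × 0.05 = 2.7
  Capstone 33 × 0.08 = 2.64
  Written exam 53 × 0.13 = 6.89
  Fieldwork 57 × 0.06 = 3.42
  Term project 66 × 0.31 = 20.46
  Practicals 58 × 0.09 = 5.22
  Homework 49 × 0.07 = 3.43
Sum = 60.615
Extra credit: 60.615 + 2 = 62.615
62.615 is ≥ 61 and < 68 → D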